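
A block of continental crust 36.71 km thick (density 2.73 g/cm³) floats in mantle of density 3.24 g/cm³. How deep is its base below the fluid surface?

Draft d = t ρ_obj/ρ_fluid = 36.71 km × 2.73/3.24 = 30.9 km.

30.9 km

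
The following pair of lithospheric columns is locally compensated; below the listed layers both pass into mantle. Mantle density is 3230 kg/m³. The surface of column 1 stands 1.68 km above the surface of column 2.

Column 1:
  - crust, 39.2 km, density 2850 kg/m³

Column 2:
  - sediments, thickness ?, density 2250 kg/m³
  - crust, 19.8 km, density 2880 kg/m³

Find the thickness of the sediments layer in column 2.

2.59 km

Take the compensation level at the base of the deeper column (depth z_c below the surface of column 1) and equate Σ ρ_i t_i down to z_c; mantle fills any gap and the z_c terms cancel.
Column 1: 39.2×2850 + (z_c − 39.2)×3230
Column 2: 1.68×0 + x×2250 + 19.8×2880 + (z_c − 1.68 − 19.8 − x)×3230
The z_c×3230 term appears on both sides and cancels. Collect the known terms of each column as K = Σ(ρt)_known − 3230 × (depth of known layers): K_1 = 111720 − 3230×39.2 = −14896; K_2 = 57024 − 3230×(1.68 + 19.8) = −12356.4.
Balance: K_1 = K_2 − x×(3230 − 2250), so x = (K_2 − K_1)/(3230 − 2250) = 2539.6/980 = 2.59 km.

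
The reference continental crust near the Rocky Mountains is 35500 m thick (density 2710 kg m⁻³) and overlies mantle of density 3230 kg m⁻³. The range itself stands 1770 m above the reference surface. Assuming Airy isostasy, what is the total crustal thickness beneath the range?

Root depth r = h ρ_c / (ρ_m − ρ_c) = 1770 m × 2710 / 520 = 9224 m.
Total thickness = T + h + r = 35500 m + 1770 m + 9224 m = 46500 m.

46500 m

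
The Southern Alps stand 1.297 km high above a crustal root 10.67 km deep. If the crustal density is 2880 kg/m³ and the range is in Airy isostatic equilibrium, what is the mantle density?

3230 kg/m³

Airy balance: ρ_c h = (ρ_m − ρ_c) r → ρ_m = ρ_c (1 + h/r).
ρ_m = 2880 × (1 + 1.297 km/10.67 km) = 3230 kg/m³.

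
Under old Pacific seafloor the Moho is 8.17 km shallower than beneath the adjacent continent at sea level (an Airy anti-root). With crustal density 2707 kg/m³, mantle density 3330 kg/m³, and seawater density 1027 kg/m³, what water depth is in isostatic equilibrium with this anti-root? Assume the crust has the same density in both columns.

3.03 km

Replacing a thickness d of crust by seawater at the top must be balanced by replacing crust with mantle at the base: d (ρ_c − ρ_w) = a (ρ_m − ρ_c).
d = a (ρ_m − ρ_c)/(ρ_c − ρ_w) = 8.17 km × 623/1680 = 3.03 km.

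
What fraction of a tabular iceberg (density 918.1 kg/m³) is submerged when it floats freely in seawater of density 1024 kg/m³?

0.897

Submerged fraction = ρ_obj/ρ_fluid = 918.1/1024 = 0.897.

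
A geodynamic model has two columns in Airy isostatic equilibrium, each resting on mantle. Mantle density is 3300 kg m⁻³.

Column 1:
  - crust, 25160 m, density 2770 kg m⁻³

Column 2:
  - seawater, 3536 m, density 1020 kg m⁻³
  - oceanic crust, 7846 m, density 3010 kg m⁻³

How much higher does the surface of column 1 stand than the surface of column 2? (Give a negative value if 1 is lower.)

908 m

For any compensation level in the mantle, the mantle terms cancel and isostasy reduces to e = (Σt_1 − Σt_2) − (Σ(ρt)_1 − Σ(ρt)_2) / ρ_m.
Σt_1 = 25160 m; Σt_2 = 11382 m; Σ(ρt)_1 = 69693200; Σ(ρt)_2 = 27223180 (in m·kg m⁻³).
e = (25160 − 11382) − (69693200 − 27223180) / 3300 = 908 m.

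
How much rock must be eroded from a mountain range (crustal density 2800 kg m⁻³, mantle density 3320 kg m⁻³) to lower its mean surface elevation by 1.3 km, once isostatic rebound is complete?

8.3 km

Net drop Δ = e − u = e − e ρ_c/ρ_m = e (ρ_m − ρ_c)/ρ_m.
e = Δ ρ_m/(ρ_m − ρ_c) = 1.3 km × 3320/520 = 8.3 km.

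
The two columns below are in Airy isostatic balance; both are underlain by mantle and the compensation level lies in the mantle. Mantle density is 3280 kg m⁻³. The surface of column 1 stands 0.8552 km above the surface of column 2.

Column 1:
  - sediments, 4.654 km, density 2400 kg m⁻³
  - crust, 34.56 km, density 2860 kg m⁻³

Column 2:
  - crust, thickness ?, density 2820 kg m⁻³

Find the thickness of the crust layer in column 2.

Take the compensation level at the base of the deeper column (depth z_c below the surface of column 1) and equate Σ ρ_i t_i down to z_c; mantle fills any gap and the z_c terms cancel.
Column 1: 4.654×2400 + 34.56×2860 + (z_c − 39.214)×3280
Column 2: 0.8552×0 + x×2820 + (z_c − 0.8552 − 0 − x)×3280
The z_c×3280 term appears on both sides and cancels. Collect the known terms of each column as K = Σ(ρt)_known − 3280 × (depth of known layers): K_1 = 110011.2 − 3280×39.214 = −18610.72; K_2 = 0 − 3280×(0.8552 + 0) = −2805.056.
Balance: K_1 = K_2 − x×(3280 − 2820), so x = (K_2 − K_1)/(3280 − 2820) = 15805.7/460 = 34.4 km.

34.4 km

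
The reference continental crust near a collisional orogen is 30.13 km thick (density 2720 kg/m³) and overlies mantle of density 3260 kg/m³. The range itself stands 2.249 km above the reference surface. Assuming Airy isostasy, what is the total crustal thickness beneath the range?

Root depth r = h ρ_c / (ρ_m − ρ_c) = 2.249 km × 2720 / 540 = 11.33 km.
Total thickness = T + h + r = 30.13 km + 2.249 km + 11.33 km = 43.7 km.

43.7 km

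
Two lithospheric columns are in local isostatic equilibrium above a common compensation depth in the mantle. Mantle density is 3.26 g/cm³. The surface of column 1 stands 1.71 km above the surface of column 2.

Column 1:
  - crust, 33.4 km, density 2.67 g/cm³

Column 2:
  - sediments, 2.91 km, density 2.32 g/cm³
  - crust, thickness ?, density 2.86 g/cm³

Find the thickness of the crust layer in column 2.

28.5 km

Take the compensation level at the base of the deeper column (depth z_c below the surface of column 1) and equate Σ ρ_i t_i down to z_c; mantle fills any gap and the z_c terms cancel.
Column 1: 33.4×2.67 + (z_c − 33.4)×3.26
Column 2: 1.71×0 + 2.91×2.32 + x×2.86 + (z_c − 1.71 − 2.91 − x)×3.26
The z_c×3.26 term appears on both sides and cancels. Collect the known terms of each column as K = Σ(ρt)_known − 3.26 × (depth of known layers): K_1 = 89.178 − 3.26×33.4 = −19.706; K_2 = 6.7512 − 3.26×(1.71 + 2.91) = −8.31.
Balance: K_1 = K_2 − x×(3.26 − 2.86), so x = (K_2 − K_1)/(3.26 − 2.86) = 11.396/0.4 = 28.5 km.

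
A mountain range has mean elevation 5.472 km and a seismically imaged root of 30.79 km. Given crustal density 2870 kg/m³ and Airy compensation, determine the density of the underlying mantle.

Airy balance: ρ_c h = (ρ_m − ρ_c) r → ρ_m = ρ_c (1 + h/r).
ρ_m = 2870 × (1 + 5.472 km/30.79 km) = 3380 kg/m³.

3380 kg/m³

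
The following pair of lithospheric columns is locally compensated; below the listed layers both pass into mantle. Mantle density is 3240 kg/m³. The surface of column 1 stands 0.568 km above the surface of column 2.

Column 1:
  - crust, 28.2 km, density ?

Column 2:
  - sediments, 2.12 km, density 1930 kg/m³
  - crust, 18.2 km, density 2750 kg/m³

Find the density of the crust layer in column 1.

2760 kg/m³

Take the compensation level at the base of the deeper column (depth z_c below the surface of column 1) and equate Σ ρ_i t_i down to z_c; mantle fills any gap and the z_c terms cancel.
Column 1: 28.2×ρ + (z_c − 28.2)×3240
Column 2: 0.568×0 + 2.12×1930 + 18.2×2750 + (z_c − 0.568 − 20.32)×3240
The z_c×3240 term appears on both sides and cancels. Collect the known terms of each column as K = Σ(ρt)_known − 3240 × (depth of known layers): K_1 = 0 − 3240×28.2 = −91368; K_2 = 54141.6 − 3240×(0.568 + 20.32) = −13535.52.
Balance: K_1 + 28.2×ρ = K_2, so ρ = (K_2 − K_1)/28.2 = 77832.5/28.2 = 2760 kg/m³.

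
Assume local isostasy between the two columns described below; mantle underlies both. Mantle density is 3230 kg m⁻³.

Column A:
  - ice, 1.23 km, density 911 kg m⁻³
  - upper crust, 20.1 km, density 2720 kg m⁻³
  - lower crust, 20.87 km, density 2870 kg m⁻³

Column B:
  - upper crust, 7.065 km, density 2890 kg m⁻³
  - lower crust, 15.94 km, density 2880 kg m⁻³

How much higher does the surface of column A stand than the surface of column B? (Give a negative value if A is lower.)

For any compensation level in the mantle, the mantle terms cancel and isostasy reduces to e = (Σt_A − Σt_B) − (Σ(ρt)_A − Σ(ρt)_B) / ρ_m.
Σt_A = 42.2 km; Σt_B = 23.005 km; Σ(ρt)_A = 115689.43; Σ(ρt)_B = 66325.05 (in km·kg m⁻³).
e = (42.2 − 23.005) − (115689.43 − 66325.05) / 3230 = 3.91 km.

3.91 km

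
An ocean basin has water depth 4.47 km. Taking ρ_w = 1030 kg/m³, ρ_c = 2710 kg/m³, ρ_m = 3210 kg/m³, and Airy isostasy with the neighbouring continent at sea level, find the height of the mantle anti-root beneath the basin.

Balancing pressure at the compensation depth: replacing crust with seawater at the top is compensated by replacing crust with mantle at the base: d (ρ_c − ρ_w) = a (ρ_m − ρ_c).
a = d (ρ_c − ρ_w)/(ρ_m − ρ_c) = 4.47 km × 1680/500 = 15 km.

15 km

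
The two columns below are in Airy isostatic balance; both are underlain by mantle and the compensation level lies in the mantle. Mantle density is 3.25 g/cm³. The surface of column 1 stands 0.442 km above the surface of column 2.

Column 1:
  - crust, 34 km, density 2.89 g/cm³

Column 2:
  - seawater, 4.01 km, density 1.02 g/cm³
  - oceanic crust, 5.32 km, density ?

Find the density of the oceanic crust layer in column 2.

2.9 g/cm³

Take the compensation level at the base of the deeper column (depth z_c below the surface of column 1) and equate Σ ρ_i t_i down to z_c; mantle fills any gap and the z_c terms cancel.
Column 1: 34×2.89 + (z_c − 34)×3.25
Column 2: 0.442×0 + 4.01×1.02 + 5.32×ρ + (z_c − 0.442 − 9.33)×3.25
The z_c×3.25 term appears on both sides and cancels. Collect the known terms of each column as K = Σ(ρt)_known − 3.25 × (depth of known layers): K_1 = 98.26 − 3.25×34 = −12.24; K_2 = 4.0902 − 3.25×(0.442 + 9.33) = −27.6688.
Balance: K_1 = K_2 + 5.32×ρ, so ρ = (K_1 − K_2)/5.32 = 15.4288/5.32 = 2.9 g/cm³.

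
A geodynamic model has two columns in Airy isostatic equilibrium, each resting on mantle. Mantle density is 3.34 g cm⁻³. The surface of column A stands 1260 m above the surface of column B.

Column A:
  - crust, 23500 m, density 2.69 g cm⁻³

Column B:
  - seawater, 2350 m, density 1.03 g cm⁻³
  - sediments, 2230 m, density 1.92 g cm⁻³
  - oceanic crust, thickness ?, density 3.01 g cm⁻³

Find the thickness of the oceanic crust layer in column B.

7490 m

Take the compensation level at the base of the deeper column (depth z_c below the surface of column A) and equate Σ ρ_i t_i down to z_c; mantle fills any gap and the z_c terms cancel.
Column A: 23500×2.69 + (z_c − 23500)×3.34
Column B: 1260×0 + 2350×1.03 + 2230×1.92 + x×3.01 + (z_c − 1260 − 4580 − x)×3.34
The z_c×3.34 term appears on both sides and cancels. Collect the known terms of each column as K = Σ(ρt)_known − 3.34 × (depth of known layers): K_A = 63215 − 3.34×23500 = −15275; K_B = 6702.1 − 3.34×(1260 + 4580) = −12803.5.
Balance: K_A = K_B − x×(3.34 − 3.01), so x = (K_B − K_A)/(3.34 − 3.01) = 2471.5/0.33 = 7490 m.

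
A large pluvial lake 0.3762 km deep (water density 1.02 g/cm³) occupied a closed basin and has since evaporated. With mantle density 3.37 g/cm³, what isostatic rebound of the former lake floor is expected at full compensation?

0.114 km

u = d ρ_w/ρ_m = 0.3762 km × 1.02/3.37 = 0.114 km.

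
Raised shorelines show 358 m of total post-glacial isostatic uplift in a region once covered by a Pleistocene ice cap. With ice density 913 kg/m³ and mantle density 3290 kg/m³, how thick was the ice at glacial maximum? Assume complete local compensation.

u = t ρ_ice/ρ_m → t = u ρ_m/ρ_ice = 358 m × 3290/913 = 1290 m.

1290 m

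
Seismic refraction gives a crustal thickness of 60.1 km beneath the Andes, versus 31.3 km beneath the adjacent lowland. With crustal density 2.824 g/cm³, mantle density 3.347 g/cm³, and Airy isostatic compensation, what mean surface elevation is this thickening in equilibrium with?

Excess crust Δ = 60.1 km − 31.3 km = 28.8 km, split between elevation h and root r with h + r = Δ.
Airy balance ρ_c h = (ρ_m − ρ_c) r gives r = h ρ_c/(ρ_m − ρ_c), so h (1 + ρ_c/(ρ_m − ρ_c)) = Δ, i.e. h = Δ (ρ_m − ρ_c)/ρ_m.
h = 28.8 km × 0.523/3.347 = 4.5 km.

4.5 km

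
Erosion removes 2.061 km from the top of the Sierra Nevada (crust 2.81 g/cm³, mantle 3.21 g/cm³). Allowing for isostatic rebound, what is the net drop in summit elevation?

Rebound u = e ρ_c/ρ_m = 2.061 km × 2.81/3.21 = 1.804 km.
Net surface drop = e − u = 2.061 km − 1.804 km = e (ρ_m − ρ_c)/ρ_m = 0.257 km.

0.257 km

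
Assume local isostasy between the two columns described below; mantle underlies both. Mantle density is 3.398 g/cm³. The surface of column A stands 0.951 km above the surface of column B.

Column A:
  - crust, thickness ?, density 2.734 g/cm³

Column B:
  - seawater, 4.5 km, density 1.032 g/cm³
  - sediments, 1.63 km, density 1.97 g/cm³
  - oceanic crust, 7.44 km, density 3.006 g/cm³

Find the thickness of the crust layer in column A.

28.8 km

Take the compensation level at the base of the deeper column (depth z_c below the surface of column A) and equate Σ ρ_i t_i down to z_c; mantle fills any gap and the z_c terms cancel.
Column A: x×2.734 + (z_c − 0 − x)×3.398
Column B: 0.951×0 + 4.5×1.032 + 1.63×1.97 + 7.44×3.006 + (z_c − 0.951 − 13.57)×3.398
The z_c×3.398 term appears on both sides and cancels. Collect the known terms of each column as K = Σ(ρt)_known − 3.398 × (depth of known layers): K_A = 0 − 3.398×0 = 0; K_B = 30.21974 − 3.398×(0.951 + 13.57) = −19.122618.
Balance: K_A − x×(3.398 − 2.734) = K_B, so x = (K_A − K_B)/(3.398 − 2.734) = 19.1226/0.664 = 28.8 km.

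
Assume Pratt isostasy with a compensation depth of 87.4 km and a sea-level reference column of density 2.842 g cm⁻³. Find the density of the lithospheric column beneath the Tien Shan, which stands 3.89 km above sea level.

2.72 g cm⁻³

Pratt balance: ρ_ref D = ρ (D + h).
ρ = ρ_ref D/(D + h) = 2.842 × 87.4 km/(87.4 km + 3.89 km) = 2.72 g cm⁻³.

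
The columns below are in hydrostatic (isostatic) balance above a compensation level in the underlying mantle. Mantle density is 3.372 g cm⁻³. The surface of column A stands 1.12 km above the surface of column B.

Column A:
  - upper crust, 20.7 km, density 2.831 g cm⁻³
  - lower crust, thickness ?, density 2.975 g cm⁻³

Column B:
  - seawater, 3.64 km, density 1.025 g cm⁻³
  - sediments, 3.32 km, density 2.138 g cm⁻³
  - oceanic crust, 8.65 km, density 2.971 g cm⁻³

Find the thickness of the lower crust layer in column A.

Take the compensation level at the base of the deeper column (depth z_c below the surface of column A) and equate Σ ρ_i t_i down to z_c; mantle fills any gap and the z_c terms cancel.
Column A: 20.7×2.831 + x×2.975 + (z_c − 20.7 − x)×3.372
Column B: 1.12×0 + 3.64×1.025 + 3.32×2.138 + 8.65×2.971 + (z_c − 1.12 − 15.61)×3.372
The z_c×3.372 term appears on both sides and cancels. Collect the known terms of each column as K = Σ(ρt)_known − 3.372 × (depth of known layers): K_A = 58.6017 − 3.372×20.7 = −11.1987; K_B = 36.52831 − 3.372×(1.12 + 15.61) = −19.88525.
Balance: K_A − x×(3.372 − 2.975) = K_B, so x = (K_A − K_B)/(3.372 − 2.975) = 8.68655/0.397 = 21.9 km.

21.9 km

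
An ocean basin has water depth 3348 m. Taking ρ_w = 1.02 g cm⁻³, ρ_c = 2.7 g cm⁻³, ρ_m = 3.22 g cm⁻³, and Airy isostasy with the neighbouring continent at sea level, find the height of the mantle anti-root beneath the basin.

10800 m

For local isostatic compensation: replacing crust with seawater at the top is compensated by replacing crust with mantle at the base: d (ρ_c − ρ_w) = a (ρ_m − ρ_c).
a = d (ρ_c − ρ_w)/(ρ_m − ρ_c) = 3348 m × 1.68/0.52 = 10800 m.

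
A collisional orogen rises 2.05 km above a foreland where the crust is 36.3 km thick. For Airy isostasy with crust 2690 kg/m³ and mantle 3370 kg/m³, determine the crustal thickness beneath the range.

Root depth r = h ρ_c / (ρ_m − ρ_c) = 2.05 km × 2690 / 680 = 8.11 km.
Total thickness = T + h + r = 36.3 km + 2.05 km + 8.11 km = 46.5 km.

46.5 km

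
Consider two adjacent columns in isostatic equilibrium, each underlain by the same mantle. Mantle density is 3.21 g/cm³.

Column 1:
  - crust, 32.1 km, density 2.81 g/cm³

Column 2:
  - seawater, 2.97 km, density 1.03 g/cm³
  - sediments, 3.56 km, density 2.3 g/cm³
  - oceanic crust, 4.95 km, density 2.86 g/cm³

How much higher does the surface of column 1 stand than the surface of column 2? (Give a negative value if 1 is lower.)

For any compensation level in the mantle, the mantle terms cancel and isostasy reduces to e = (Σt_1 − Σt_2) − (Σ(ρt)_1 − Σ(ρt)_2) / ρ_m.
Σt_1 = 32.1 km; Σt_2 = 11.48 km; Σ(ρt)_1 = 90.201; Σ(ρt)_2 = 25.4041 (in km·g/cm³).
e = (32.1 − 11.48) − (90.201 − 25.4041) / 3.21 = 0.434 km.

0.434 km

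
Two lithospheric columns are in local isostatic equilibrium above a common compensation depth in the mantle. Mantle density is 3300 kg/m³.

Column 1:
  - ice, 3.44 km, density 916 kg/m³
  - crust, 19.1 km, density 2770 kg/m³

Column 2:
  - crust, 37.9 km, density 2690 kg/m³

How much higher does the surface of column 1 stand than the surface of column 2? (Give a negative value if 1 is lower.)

−1.45 km

For any compensation level in the mantle, the mantle terms cancel and isostasy reduces to e = (Σt_1 − Σt_2) − (Σ(ρt)_1 − Σ(ρt)_2) / ρ_m.
Σt_1 = 22.54 km; Σt_2 = 37.9 km; Σ(ρt)_1 = 56058.04; Σ(ρt)_2 = 101951 (in km·kg/m³).
e = (22.54 − 37.9) − (56058.04 − 101951) / 3300 = −1.45 km.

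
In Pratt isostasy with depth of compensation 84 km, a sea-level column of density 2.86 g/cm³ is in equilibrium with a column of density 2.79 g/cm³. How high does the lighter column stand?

2.11 km

ρ_ref D = ρ (D + h) → h = D (ρ_ref − ρ)/ρ.
h = 84 km × (2.86 − 2.79)/2.79 = 2.11 km.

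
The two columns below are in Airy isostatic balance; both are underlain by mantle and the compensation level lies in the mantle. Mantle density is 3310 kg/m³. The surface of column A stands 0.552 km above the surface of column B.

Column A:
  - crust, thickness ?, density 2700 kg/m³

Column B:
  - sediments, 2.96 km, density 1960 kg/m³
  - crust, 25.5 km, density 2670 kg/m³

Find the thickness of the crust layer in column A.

36.3 km

Take the compensation level at the base of the deeper column (depth z_c below the surface of column A) and equate Σ ρ_i t_i down to z_c; mantle fills any gap and the z_c terms cancel.
Column A: x×2700 + (z_c − 0 − x)×3310
Column B: 0.552×0 + 2.96×1960 + 25.5×2670 + (z_c − 0.552 − 28.46)×3310
The z_c×3310 term appears on both sides and cancels. Collect the known terms of each column as K = Σ(ρt)_known − 3310 × (depth of known layers): K_A = 0 − 3310×0 = 0; K_B = 73886.6 − 3310×(0.552 + 28.46) = −22143.12.
Balance: K_A − x×(3310 − 2700) = K_B, so x = (K_A − K_B)/(3310 − 2700) = 22143.1/610 = 36.3 km.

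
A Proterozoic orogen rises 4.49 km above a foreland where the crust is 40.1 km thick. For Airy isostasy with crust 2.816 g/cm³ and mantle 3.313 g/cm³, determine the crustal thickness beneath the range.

70 km

Root depth r = h ρ_c / (ρ_m − ρ_c) = 4.49 km × 2.816 / 0.497 = 25.44 km.
Total thickness = T + h + r = 40.1 km + 4.49 km + 25.44 km = 70 km.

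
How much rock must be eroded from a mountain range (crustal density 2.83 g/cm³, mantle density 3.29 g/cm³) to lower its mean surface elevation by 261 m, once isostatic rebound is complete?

1870 m

Net drop Δ = e − u = e − e ρ_c/ρ_m = e (ρ_m − ρ_c)/ρ_m.
e = Δ ρ_m/(ρ_m − ρ_c) = 261 m × 3.29/0.46 = 1870 m.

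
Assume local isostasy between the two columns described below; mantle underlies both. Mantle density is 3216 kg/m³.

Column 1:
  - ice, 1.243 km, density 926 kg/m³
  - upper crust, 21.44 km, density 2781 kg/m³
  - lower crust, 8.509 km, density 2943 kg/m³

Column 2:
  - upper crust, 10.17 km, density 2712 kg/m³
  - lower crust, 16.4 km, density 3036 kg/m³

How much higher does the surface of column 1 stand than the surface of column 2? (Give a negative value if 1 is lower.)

For any compensation level in the mantle, the mantle terms cancel and isostasy reduces to e = (Σt_1 − Σt_2) − (Σ(ρt)_1 − Σ(ρt)_2) / ρ_m.
Σt_1 = 31.192 km; Σt_2 = 26.57 km; Σ(ρt)_1 = 85817.645; Σ(ρt)_2 = 77371.44 (in km·kg/m³).
e = (31.192 − 26.57) − (85817.645 − 77371.44) / 3216 = 2 km.

2 km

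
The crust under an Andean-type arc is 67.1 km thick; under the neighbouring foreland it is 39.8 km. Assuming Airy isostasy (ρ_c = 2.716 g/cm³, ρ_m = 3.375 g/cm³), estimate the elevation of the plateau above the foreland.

5.33 km

Excess crust Δ = 67.1 km − 39.8 km = 27.3 km, split between elevation h and root r with h + r = Δ.
Airy balance ρ_c h = (ρ_m − ρ_c) r gives r = h ρ_c/(ρ_m − ρ_c), so h (1 + ρ_c/(ρ_m − ρ_c)) = Δ, i.e. h = Δ (ρ_m − ρ_c)/ρ_m.
h = 27.3 km × 0.659/3.375 = 5.33 km.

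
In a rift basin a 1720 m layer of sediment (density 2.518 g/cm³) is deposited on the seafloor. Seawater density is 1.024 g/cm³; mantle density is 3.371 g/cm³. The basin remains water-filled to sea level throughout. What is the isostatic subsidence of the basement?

Submarine loading: the sediment displaces seawater, and the subsidence is in turn flooded, so s (ρ_m − ρ_w) = t (ρ_sed − ρ_w).
s = 1720 m × (2.518 − 1.024) / (3.371 − 1.024) = 1090 m.

1090 m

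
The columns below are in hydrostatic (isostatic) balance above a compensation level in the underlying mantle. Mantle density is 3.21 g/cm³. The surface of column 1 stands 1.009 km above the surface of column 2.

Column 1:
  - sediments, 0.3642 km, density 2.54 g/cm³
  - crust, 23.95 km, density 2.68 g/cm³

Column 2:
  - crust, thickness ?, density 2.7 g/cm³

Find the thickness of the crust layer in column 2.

Take the compensation level at the base of the deeper column (depth z_c below the surface of column 1) and equate Σ ρ_i t_i down to z_c; mantle fills any gap and the z_c terms cancel.
Column 1: 0.3642×2.54 + 23.95×2.68 + (z_c − 24.3142)×3.21
Column 2: 1.009×0 + x×2.7 + (z_c − 1.009 − 0 − x)×3.21
The z_c×3.21 term appears on both sides and cancels. Collect the known terms of each column as K = Σ(ρt)_known − 3.21 × (depth of known layers): K_1 = 65.111068 − 3.21×24.3142 = −12.937514; K_2 = 0 − 3.21×(1.009 + 0) = −3.23889.
Balance: K_1 = K_2 − x×(3.21 − 2.7), so x = (K_2 − K_1)/(3.21 − 2.7) = 9.69862/0.51 = 19 km.

19 km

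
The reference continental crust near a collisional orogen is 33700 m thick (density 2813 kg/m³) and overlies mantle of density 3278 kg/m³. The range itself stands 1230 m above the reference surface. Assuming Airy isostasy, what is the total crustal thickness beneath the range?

42400 m

Root depth r = h ρ_c / (ρ_m − ρ_c) = 1230 m × 2813 / 465 = 7441 m.
Total thickness = T + h + r = 33700 m + 1230 m + 7441 m = 42400 m.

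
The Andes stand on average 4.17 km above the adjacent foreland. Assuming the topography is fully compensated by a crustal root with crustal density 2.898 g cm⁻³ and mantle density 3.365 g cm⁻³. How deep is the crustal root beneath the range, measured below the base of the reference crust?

25.9 km

In Airy isostatic equilibrium: the weight of the topography is balanced by the buoyancy of the root, ρ_c h = (ρ_m − ρ_c) r.
r = h · ρ_c / (ρ_m − ρ_c) = 4.17 km × 2.898 / (3.365 − 2.898) = 25.9 km.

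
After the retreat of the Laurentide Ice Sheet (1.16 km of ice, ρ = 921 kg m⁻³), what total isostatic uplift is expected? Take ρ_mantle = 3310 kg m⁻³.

0.323 km

Removing the load lets mantle flow back in; uplift u satisfies ρ_ice t = ρ_m u.
u = t ρ_ice/ρ_m = 1.16 km × 921/3310 = 0.323 km.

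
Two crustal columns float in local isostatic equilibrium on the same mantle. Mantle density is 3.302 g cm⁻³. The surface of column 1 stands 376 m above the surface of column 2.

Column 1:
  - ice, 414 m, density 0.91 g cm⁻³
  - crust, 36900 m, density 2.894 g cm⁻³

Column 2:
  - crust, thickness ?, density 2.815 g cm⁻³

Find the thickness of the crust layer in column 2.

Take the compensation level at the base of the deeper column (depth z_c below the surface of column 1) and equate Σ ρ_i t_i down to z_c; mantle fills any gap and the z_c terms cancel.
Column 1: 414×0.91 + 36900×2.894 + (z_c − 37314)×3.302
Column 2: 376×0 + x×2.815 + (z_c − 376 − 0 − x)×3.302
The z_c×3.302 term appears on both sides and cancels. Collect the known terms of each column as K = Σ(ρt)_known − 3.302 × (depth of known layers): K_1 = 107165.34 − 3.302×37314 = −16045.488; K_2 = 0 − 3.302×(376 + 0) = −1241.552.
Balance: K_1 = K_2 − x×(3.302 − 2.815), so x = (K_2 − K_1)/(3.302 − 2.815) = 14803.9/0.487 = 30400 m.

30400 m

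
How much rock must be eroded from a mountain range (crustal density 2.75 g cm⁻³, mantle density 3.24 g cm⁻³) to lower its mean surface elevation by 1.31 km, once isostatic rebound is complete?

Net drop Δ = e − u = e − e ρ_c/ρ_m = e (ρ_m − ρ_c)/ρ_m.
e = Δ ρ_m/(ρ_m − ρ_c) = 1.31 km × 3.24/0.49 = 8.66 km.

8.66 km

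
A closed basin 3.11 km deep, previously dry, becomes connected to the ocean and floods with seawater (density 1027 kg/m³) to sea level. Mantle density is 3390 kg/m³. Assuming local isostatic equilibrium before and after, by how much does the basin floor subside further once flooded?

1.35 km

After flooding the water column is d + s deep. Its weight must equal the weight of mantle displaced by the extra subsidence s: (d + s) ρ_w = s ρ_m.
s = d ρ_w / (ρ_m − ρ_w) = 3.11 km × 1027/(3390 − 1027) = 1.35 km.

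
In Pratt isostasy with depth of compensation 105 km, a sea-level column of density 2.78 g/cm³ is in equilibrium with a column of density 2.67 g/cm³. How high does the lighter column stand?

4.33 km

ρ_ref D = ρ (D + h) → h = D (ρ_ref − ρ)/ρ.
h = 105 km × (2.78 − 2.67)/2.67 = 4.33 km.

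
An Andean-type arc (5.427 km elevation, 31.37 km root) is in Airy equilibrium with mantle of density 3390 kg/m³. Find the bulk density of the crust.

ρ_c h = (ρ_m − ρ_c) r → ρ_c (h + r) = ρ_m r → ρ_c = ρ_m r / (h + r).
ρ_c = 3390 × 31.37 km / (5.427 km + 31.37 km) = 2890 kg/m³.

2890 kg/m³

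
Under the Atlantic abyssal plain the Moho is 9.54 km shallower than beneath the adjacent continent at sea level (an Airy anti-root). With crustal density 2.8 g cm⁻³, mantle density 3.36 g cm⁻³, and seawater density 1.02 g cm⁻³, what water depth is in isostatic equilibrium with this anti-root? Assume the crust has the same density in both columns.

3 km

Replacing a thickness d of crust by seawater at the top must be balanced by replacing crust with mantle at the base: d (ρ_c − ρ_w) = a (ρ_m − ρ_c).
d = a (ρ_m − ρ_c)/(ρ_c − ρ_w) = 9.54 km × 0.56/1.78 = 3 km.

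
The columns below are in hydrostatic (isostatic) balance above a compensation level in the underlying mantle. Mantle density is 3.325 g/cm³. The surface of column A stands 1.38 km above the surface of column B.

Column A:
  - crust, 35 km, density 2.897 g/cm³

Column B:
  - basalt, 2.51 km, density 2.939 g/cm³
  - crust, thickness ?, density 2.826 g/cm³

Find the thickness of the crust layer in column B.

18.9 km

Take the compensation level at the base of the deeper column (depth z_c below the surface of column A) and equate Σ ρ_i t_i down to z_c; mantle fills any gap and the z_c terms cancel.
Column A: 35×2.897 + (z_c − 35)×3.325
Column B: 1.38×0 + 2.51×2.939 + x×2.826 + (z_c − 1.38 − 2.51 − x)×3.325
The z_c×3.325 term appears on both sides and cancels. Collect the known terms of each column as K = Σ(ρt)_known − 3.325 × (depth of known layers): K_A = 101.395 − 3.325×35 = −14.98; K_B = 7.37689 − 3.325×(1.38 + 2.51) = −5.55736.
Balance: K_A = K_B − x×(3.325 − 2.826), so x = (K_B − K_A)/(3.325 − 2.826) = 9.42264/0.499 = 18.9 km.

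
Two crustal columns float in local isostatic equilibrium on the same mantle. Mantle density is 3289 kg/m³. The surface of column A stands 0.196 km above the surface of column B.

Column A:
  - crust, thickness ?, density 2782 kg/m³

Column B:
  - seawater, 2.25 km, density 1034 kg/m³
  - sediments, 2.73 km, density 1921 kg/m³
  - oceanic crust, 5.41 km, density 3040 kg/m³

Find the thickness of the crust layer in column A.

21.3 km

Take the compensation level at the base of the deeper column (depth z_c below the surface of column A) and equate Σ ρ_i t_i down to z_c; mantle fills any gap and the z_c terms cancel.
Column A: x×2782 + (z_c − 0 − x)×3289
Column B: 0.196×0 + 2.25×1034 + 2.73×1921 + 5.41×3040 + (z_c − 0.196 − 10.39)×3289
The z_c×3289 term appears on both sides and cancels. Collect the known terms of each column as K = Σ(ρt)_known − 3289 × (depth of known layers): K_A = 0 − 3289×0 = 0; K_B = 24017.23 − 3289×(0.196 + 10.39) = −10800.124.
Balance: K_A − x×(3289 − 2782) = K_B, so x = (K_A − K_B)/(3289 − 2782) = 10800.1/507 = 21.3 km.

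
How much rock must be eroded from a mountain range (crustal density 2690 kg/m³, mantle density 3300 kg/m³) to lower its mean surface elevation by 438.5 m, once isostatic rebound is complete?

Net drop Δ = e − u = e − e ρ_c/ρ_m = e (ρ_m − ρ_c)/ρ_m.
e = Δ ρ_m/(ρ_m − ρ_c) = 438.5 m × 3300/610 = 2370 m.

2370 m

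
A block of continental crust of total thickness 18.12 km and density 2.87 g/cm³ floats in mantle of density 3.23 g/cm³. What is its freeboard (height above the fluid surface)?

2.02 km

Floating equilibrium: submerged depth d = t ρ_obj/ρ_fluid = 18.12 km × 2.87/3.23 = 16.1 km.
Freeboard = t − d = 18.12 km − 16.1 km = 2.02 km.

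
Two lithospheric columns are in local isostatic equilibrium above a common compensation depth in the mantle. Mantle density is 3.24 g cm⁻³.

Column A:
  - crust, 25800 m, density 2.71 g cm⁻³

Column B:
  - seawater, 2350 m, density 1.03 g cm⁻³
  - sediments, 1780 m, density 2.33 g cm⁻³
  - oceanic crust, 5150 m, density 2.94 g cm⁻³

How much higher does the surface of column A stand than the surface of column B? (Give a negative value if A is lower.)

For any compensation level in the mantle, the mantle terms cancel and isostasy reduces to e = (Σt_A − Σt_B) − (Σ(ρt)_A − Σ(ρt)_B) / ρ_m.
Σt_A = 25800 m; Σt_B = 9280 m; Σ(ρt)_A = 69918; Σ(ρt)_B = 21708.9 (in m·g cm⁻³).
e = (25800 − 9280) − (69918 − 21708.9) / 3.24 = 1640 m.

1640 m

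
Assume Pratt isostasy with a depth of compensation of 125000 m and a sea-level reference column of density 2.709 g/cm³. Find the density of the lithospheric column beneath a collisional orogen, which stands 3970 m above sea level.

2.63 g/cm³

Pratt balance: ρ_ref D = ρ (D + h).
ρ = ρ_ref D/(D + h) = 2.709 × 125000 m/(125000 m + 3970 m) = 2.63 g/cm³.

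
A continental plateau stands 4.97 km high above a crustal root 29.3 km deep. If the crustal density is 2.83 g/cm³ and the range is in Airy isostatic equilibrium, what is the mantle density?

3.31 g/cm³

Airy balance: ρ_c h = (ρ_m − ρ_c) r → ρ_m = ρ_c (1 + h/r).
ρ_m = 2.83 × (1 + 4.97 km/29.3 km) = 3.31 g/cm³.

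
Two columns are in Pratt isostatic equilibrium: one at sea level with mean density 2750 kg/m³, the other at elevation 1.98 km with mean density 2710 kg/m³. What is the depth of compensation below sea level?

134 km

ρ_ref D = ρ (D + h) → D (ρ_ref − ρ) = ρ h.
D = ρ h/(ρ_ref − ρ) = 2710 × 1.98 km/(2750 − 2710) = 134 km.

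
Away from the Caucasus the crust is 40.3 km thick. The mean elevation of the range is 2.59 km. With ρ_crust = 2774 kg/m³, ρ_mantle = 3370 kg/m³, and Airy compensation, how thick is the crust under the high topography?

54.9 km

Root depth r = h ρ_c / (ρ_m − ρ_c) = 2.59 km × 2774 / 596 = 12.05 km.
Total thickness = T + h + r = 40.3 km + 2.59 km + 12.05 km = 54.9 km.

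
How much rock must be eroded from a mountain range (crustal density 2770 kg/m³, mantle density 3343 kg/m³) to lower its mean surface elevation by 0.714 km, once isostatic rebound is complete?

4.17 km

Net drop Δ = e − u = e − e ρ_c/ρ_m = e (ρ_m − ρ_c)/ρ_m.
e = Δ ρ_m/(ρ_m − ρ_c) = 0.714 km × 3343/573 = 4.17 km.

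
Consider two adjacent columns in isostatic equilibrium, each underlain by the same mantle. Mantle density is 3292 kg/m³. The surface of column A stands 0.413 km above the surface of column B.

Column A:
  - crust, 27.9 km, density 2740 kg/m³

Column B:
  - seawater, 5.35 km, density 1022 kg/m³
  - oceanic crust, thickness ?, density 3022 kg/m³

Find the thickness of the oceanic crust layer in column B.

Take the compensation level at the base of the deeper column (depth z_c below the surface of column A) and equate Σ ρ_i t_i down to z_c; mantle fills any gap and the z_c terms cancel.
Column A: 27.9×2740 + (z_c − 27.9)×3292
Column B: 0.413×0 + 5.35×1022 + x×3022 + (z_c − 0.413 − 5.35 − x)×3292
The z_c×3292 term appears on both sides and cancels. Collect the known terms of each column as K = Σ(ρt)_known − 3292 × (depth of known layers): K_A = 76446 − 3292×27.9 = −15400.8; K_B = 5467.7 − 3292×(0.413 + 5.35) = −13504.096.
Balance: K_A = K_B − x×(3292 − 3022), so x = (K_B − K_A)/(3292 − 3022) = 1896.7/270 = 7.02 km.

7.02 km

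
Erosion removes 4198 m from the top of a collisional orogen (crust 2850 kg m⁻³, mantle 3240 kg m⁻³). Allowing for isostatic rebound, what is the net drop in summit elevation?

Rebound u = e ρ_c/ρ_m = 4198 m × 2850/3240 = 3693 m.
Net surface drop = e − u = 4198 m − 3693 m = e (ρ_m − ρ_c)/ρ_m = 505 m.

505 m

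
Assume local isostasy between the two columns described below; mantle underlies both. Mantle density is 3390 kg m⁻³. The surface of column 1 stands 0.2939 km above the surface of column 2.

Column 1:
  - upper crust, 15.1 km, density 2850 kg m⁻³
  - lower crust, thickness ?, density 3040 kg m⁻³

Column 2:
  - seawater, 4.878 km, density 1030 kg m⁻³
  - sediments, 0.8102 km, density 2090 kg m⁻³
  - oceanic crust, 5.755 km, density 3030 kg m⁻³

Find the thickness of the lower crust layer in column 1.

21.4 km

Take the compensation level at the base of the deeper column (depth z_c below the surface of column 1) and equate Σ ρ_i t_i down to z_c; mantle fills any gap and the z_c terms cancel.
Column 1: 15.1×2850 + x×3040 + (z_c − 15.1 − x)×3390
Column 2: 0.2939×0 + 4.878×1030 + 0.8102×2090 + 5.755×3030 + (z_c − 0.2939 − 11.4432)×3390
The z_c×3390 term appears on both sides and cancels. Collect the known terms of each column as K = Σ(ρt)_known − 3390 × (depth of known layers): K_1 = 43035 − 3390×15.1 = −8154; K_2 = 24155.308 − 3390×(0.2939 + 11.4432) = −15633.461.
Balance: K_1 − x×(3390 − 3040) = K_2, so x = (K_1 − K_2)/(3390 − 3040) = 7479.46/350 = 21.4 km.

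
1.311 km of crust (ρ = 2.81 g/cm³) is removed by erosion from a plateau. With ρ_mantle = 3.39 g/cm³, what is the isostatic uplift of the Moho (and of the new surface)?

1.09 km

Unloading: uplift u = e ρ_c/ρ_m = 1.311 km × 2.81/3.39 = 1.09 km.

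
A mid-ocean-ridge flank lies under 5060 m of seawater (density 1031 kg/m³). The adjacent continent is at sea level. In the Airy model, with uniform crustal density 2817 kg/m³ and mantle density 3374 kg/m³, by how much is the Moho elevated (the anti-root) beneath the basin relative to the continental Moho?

Balancing pressure at the compensation depth: replacing crust with seawater at the top is compensated by replacing crust with mantle at the base: d (ρ_c − ρ_w) = a (ρ_m − ρ_c).
a = d (ρ_c − ρ_w)/(ρ_m − ρ_c) = 5060 m × 1786/557 = 16200 m.

16200 m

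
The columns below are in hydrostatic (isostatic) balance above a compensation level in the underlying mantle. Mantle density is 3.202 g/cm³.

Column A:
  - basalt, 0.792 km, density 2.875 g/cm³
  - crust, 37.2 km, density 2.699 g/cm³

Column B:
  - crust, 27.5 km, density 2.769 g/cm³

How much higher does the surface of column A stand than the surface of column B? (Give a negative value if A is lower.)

2.21 km

For any compensation level in the mantle, the mantle terms cancel and isostasy reduces to e = (Σt_A − Σt_B) − (Σ(ρt)_A − Σ(ρt)_B) / ρ_m.
Σt_A = 37.992 km; Σt_B = 27.5 km; Σ(ρt)_A = 102.6798; Σ(ρt)_B = 76.1475 (in km·g/cm³).
e = (37.992 − 27.5) − (102.6798 − 76.1475) / 3.202 = 2.21 km.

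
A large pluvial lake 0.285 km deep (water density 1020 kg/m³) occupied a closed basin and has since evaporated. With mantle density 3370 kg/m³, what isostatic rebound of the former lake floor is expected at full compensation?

u = d ρ_w/ρ_m = 0.285 km × 1020/3370 = 0.0863 km.

0.0863 km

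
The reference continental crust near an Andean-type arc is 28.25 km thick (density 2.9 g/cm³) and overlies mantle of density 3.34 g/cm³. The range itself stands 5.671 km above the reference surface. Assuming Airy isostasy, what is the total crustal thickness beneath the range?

Root depth r = h ρ_c / (ρ_m − ρ_c) = 5.671 km × 2.9 / 0.44 = 37.38 km.
Total thickness = T + h + r = 28.25 km + 5.671 km + 37.38 km = 71.3 km.

71.3 km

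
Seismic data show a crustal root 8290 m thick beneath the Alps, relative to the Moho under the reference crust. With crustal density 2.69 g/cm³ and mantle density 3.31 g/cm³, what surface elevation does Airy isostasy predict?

1910 m

Isostatic balance requires: ρ_c h = (ρ_m − ρ_c) r.
h = r (ρ_m − ρ_c) / ρ_c = 8290 m × (3.31 − 2.69) / 2.69 = 1910 m.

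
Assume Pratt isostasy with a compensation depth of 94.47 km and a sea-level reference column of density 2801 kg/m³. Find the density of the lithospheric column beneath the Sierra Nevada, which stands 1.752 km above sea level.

Pratt balance: ρ_ref D = ρ (D + h).
ρ = ρ_ref D/(D + h) = 2801 × 94.47 km/(94.47 km + 1.752 km) = 2750 kg/m³.

2750 kg/m³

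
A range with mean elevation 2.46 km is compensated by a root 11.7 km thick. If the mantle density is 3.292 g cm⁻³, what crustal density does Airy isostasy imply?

ρ_c h = (ρ_m − ρ_c) r → ρ_c (h + r) = ρ_m r → ρ_c = ρ_m r / (h + r).
ρ_c = 3.292 × 11.7 km / (2.46 km + 11.7 km) = 2.72 g cm⁻³.

2.72 g cm⁻³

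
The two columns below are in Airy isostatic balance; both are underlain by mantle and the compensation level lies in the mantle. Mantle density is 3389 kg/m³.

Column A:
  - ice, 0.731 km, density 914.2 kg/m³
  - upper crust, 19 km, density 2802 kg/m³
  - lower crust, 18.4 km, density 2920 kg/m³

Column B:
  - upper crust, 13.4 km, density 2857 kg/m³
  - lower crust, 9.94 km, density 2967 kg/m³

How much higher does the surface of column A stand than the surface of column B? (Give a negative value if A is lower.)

3.03 km

For any compensation level in the mantle, the mantle terms cancel and isostasy reduces to e = (Σt_A − Σt_B) − (Σ(ρt)_A − Σ(ρt)_B) / ρ_m.
Σt_A = 38.131 km; Σt_B = 23.34 km; Σ(ρt)_A = 107634.28; Σ(ρt)_B = 67775.78 (in km·kg/m³).
e = (38.131 − 23.34) − (107634.28 − 67775.78) / 3389 = 3.03 km.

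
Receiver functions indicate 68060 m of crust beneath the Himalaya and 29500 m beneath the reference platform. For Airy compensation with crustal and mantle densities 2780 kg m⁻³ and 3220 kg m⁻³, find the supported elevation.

5270 m

Excess crust Δ = 68060 m − 29500 m = 38560 m, split between elevation h and root r with h + r = Δ.
Airy balance ρ_c h = (ρ_m − ρ_c) r gives r = h ρ_c/(ρ_m − ρ_c), so h (1 + ρ_c/(ρ_m − ρ_c)) = Δ, i.e. h = Δ (ρ_m − ρ_c)/ρ_m.
h = 38560 m × 440/3220 = 5270 m.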